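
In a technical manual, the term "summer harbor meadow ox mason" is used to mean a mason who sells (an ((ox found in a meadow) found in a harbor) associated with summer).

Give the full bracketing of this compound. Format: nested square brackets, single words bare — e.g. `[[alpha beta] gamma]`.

Overall it is a kind of mason; the modifier is "summer harbor meadow ox".
Inside "summer harbor meadow ox": head "ox" (specifically "harbor meadow ox"), modifier "summer".
Inside "harbor meadow ox": head "ox" (specifically "meadow ox"), modifier "harbor".
Inside "meadow ox": head "ox", modifier "meadow".
Assembled: [[summer [harbor [meadow ox]]] mason].

[[summer [harbor [meadow ox]]] mason]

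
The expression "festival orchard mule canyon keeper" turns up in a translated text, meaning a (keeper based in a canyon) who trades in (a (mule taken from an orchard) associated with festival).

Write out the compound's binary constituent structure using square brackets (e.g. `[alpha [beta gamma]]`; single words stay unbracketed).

Overall it is a kind of keeper (specifically "canyon keeper"); the modifier is "festival orchard mule".
Inside "festival orchard mule": head "mule" (specifically "orchard mule"), modifier "festival".
Inside "orchard mule": head "mule", modifier "orchard".
Inside "canyon keeper": head "keeper", modifier "canyon".
Assembled: [[festival [orchard mule]] [canyon keeper]].

[[festival [orchard mule]] [canyon keeper]]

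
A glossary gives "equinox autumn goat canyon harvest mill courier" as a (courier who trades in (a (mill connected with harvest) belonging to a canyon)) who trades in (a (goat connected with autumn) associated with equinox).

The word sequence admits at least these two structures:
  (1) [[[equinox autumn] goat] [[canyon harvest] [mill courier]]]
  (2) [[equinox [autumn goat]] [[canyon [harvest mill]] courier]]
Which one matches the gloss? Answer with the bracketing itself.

[[equinox [autumn goat]] [[canyon [harvest mill]] courier]]

The paraphrase's head is the "courier" part ("canyon harvest mill courier"); its modifier is "equinox autumn goat".
That top-level split, carried through the inner groups, gives [[equinox [autumn goat]] [[canyon [harvest mill]] courier]].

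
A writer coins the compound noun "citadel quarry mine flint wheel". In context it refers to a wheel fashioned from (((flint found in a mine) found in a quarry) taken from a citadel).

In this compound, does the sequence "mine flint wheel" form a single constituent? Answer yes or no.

no

The top-level split is [citadel quarry mine flint] [wheel]; the full structure is [[citadel [quarry [mine flint]]] wheel].
"mine flint wheel" straddles a constituent boundary, so it is not a single unit.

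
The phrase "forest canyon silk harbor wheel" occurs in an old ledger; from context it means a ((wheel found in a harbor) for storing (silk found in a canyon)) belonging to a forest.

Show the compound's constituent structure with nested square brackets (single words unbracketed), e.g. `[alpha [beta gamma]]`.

[forest [[canyon silk] [harbor wheel]]]

Overall it is a kind of wheel (specifically "canyon silk harbor wheel"); the modifier is "forest".
"canyon silk harbor wheel" → head "wheel" (specifically "harbor wheel"), modifier "canyon silk".
"canyon silk" → head "silk", modifier "canyon".
"harbor wheel" → head "wheel", modifier "harbor".
Assembled: [forest [[canyon silk] [harbor wheel]]].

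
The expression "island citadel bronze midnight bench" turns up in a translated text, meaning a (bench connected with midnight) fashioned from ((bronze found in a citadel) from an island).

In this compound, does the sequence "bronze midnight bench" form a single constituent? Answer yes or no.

The top-level split is [island citadel bronze] [midnight bench]; the full structure is [[island [citadel bronze]] [midnight bench]].
"bronze midnight bench" straddles a constituent boundary, so it is not a single unit.

no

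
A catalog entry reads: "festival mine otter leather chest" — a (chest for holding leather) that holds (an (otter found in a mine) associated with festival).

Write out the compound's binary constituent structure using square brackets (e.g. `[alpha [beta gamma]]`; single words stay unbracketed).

The outermost head in the paraphrase is "chest" (specifically "leather chest"), modified by "festival mine otter".
"festival mine otter" → head "otter" (specifically "mine otter"), modifier "festival".
"mine otter" → head "otter", modifier "mine".
"leather chest" → head "chest", modifier "leather".
Putting it together: [[festival [mine otter]] [leather chest]].

[[festival [mine otter]] [leather chest]]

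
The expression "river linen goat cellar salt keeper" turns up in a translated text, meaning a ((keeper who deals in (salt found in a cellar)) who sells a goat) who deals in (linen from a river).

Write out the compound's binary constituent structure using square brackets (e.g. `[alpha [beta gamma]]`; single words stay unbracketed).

Whole compound: head "keeper" (specifically "goat cellar salt keeper"), modifier "river linen".
"river linen" → head "linen", modifier "river".
"goat cellar salt keeper" → head "keeper" (specifically "cellar salt keeper"), modifier "goat".
"cellar salt keeper" → head "keeper", modifier "cellar salt".
"cellar salt" → head "salt", modifier "cellar".
So the structure is [[river linen] [goat [[cellar salt] keeper]]].

[[river linen] [goat [[cellar salt] keeper]]]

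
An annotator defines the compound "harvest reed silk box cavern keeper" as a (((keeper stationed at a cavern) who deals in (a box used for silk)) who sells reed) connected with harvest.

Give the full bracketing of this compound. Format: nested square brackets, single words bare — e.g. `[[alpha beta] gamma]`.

[harvest [reed [[silk box] [cavern keeper]]]]

At the top level: head "keeper" (specifically "reed silk box cavern keeper"); modifier "harvest".
Within "reed silk box cavern keeper", the head is "keeper" (specifically "silk box cavern keeper") and the modifier is "reed".
Within "silk box cavern keeper", the head is "keeper" (specifically "cavern keeper") and the modifier is "silk box".
Within "silk box", the head is "box" and the modifier is "silk".
Within "cavern keeper", the head is "keeper" and the modifier is "cavern".
Assembled: [harvest [reed [[silk box] [cavern keeper]]]].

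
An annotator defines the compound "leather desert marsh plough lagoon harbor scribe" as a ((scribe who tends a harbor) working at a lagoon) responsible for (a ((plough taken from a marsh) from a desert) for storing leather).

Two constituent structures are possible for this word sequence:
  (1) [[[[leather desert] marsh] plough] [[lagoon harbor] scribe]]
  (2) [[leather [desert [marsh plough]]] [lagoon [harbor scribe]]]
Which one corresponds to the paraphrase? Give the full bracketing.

[[leather [desert [marsh plough]]] [lagoon [harbor scribe]]]

The paraphrase's head is the "scribe" part ("lagoon harbor scribe"); its modifier is "leather desert marsh plough".
That top-level split, carried through the inner groups, gives [[leather [desert [marsh plough]]] [lagoon [harbor scribe]]].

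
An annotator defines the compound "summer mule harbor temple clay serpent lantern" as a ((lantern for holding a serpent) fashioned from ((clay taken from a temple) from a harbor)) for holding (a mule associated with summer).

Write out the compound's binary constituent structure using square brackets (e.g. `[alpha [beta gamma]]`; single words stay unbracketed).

[[summer mule] [[harbor [temple clay]] [serpent lantern]]]

Whole compound: head "lantern" (specifically "harbor temple clay serpent lantern"), modifier "summer mule".
Within "summer mule", the head is "mule" and the modifier is "summer".
Within "harbor temple clay serpent lantern", the head is "lantern" (specifically "serpent lantern") and the modifier is "harbor temple clay".
Within "harbor temple clay", the head is "clay" (specifically "temple clay") and the modifier is "harbor".
Within "temple clay", the head is "clay" and the modifier is "temple".
Within "serpent lantern", the head is "lantern" and the modifier is "serpent".
Assembled: [[summer mule] [[harbor [temple clay]] [serpent lantern]]].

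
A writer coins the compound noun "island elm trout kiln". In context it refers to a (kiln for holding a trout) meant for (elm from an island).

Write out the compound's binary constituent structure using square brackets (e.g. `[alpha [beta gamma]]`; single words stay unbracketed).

The outermost head in the paraphrase is "kiln" (specifically "trout kiln"), modified by "island elm".
"island elm" → head "elm", modifier "island".
"trout kiln" → head "kiln", modifier "trout".
Putting it together: [[island elm] [trout kiln]].

[[island elm] [trout kiln]]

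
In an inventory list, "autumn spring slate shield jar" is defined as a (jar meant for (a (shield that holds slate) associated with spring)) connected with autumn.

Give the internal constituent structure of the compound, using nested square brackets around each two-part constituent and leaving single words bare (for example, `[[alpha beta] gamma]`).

The outermost head in the paraphrase is "jar" (specifically "spring slate shield jar"), modified by "autumn".
"spring slate shield jar" → head "jar", modifier "spring slate shield".
"spring slate shield" → head "shield" (specifically "slate shield"), modifier "spring".
"slate shield" → head "shield", modifier "slate".
Putting it together: [autumn [[spring [slate shield]] jar]].

[autumn [[spring [slate shield]] jar]]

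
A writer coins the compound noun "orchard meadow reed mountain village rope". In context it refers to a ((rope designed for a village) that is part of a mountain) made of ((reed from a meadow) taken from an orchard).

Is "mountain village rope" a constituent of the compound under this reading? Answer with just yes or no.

yes

The paraphrase groups the words so that "mountain village rope" is one unit: it corresponds to a single parenthesized sub-phrase.
The full structure is [[orchard [meadow reed]] [mountain [village rope]]], in which [mountain village rope] is a constituent.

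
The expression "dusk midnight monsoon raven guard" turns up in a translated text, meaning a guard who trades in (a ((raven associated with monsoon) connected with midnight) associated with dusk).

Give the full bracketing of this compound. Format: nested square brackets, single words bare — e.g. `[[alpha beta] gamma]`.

Whole compound: head "guard", modifier "dusk midnight monsoon raven".
"dusk midnight monsoon raven" → head "raven" (specifically "midnight monsoon raven"), modifier "dusk".
"midnight monsoon raven" → head "raven" (specifically "monsoon raven"), modifier "midnight".
"monsoon raven" → head "raven", modifier "monsoon".
So the structure is [[dusk [midnight [monsoon raven]]] guard].

[[dusk [midnight [monsoon raven]]] guard]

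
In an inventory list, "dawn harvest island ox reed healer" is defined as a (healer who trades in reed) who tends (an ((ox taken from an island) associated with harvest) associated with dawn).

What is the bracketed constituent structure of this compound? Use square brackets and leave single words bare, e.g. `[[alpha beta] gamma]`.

The outermost head in the paraphrase is "healer" (specifically "reed healer"), modified by "dawn harvest island ox".
"dawn harvest island ox" → head "ox" (specifically "harvest island ox"), modifier "dawn".
"harvest island ox" → head "ox" (specifically "island ox"), modifier "harvest".
"island ox" → head "ox", modifier "island".
"reed healer" → head "healer", modifier "reed".
So the structure is [[dawn [harvest [island ox]]] [reed healer]].

[[dawn [harvest [island ox]]] [reed healer]]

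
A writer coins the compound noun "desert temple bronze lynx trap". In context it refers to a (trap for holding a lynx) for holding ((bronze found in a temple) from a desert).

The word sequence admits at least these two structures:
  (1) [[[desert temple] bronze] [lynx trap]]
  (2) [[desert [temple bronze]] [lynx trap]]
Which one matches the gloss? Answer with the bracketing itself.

[[desert [temple bronze]] [lynx trap]]

The paraphrase's head is the "trap" part ("lynx trap"); its modifier is "desert temple bronze".
That top-level split, carried through the inner groups, gives [[desert [temple bronze]] [lynx trap]].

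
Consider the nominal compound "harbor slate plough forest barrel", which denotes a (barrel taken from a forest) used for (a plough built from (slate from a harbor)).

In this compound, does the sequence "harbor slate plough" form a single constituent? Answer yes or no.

yes

The paraphrase groups the words so that "harbor slate plough" is one unit: it corresponds to a single parenthesized sub-phrase.
The full structure is [[[harbor slate] plough] [forest barrel]], in which [harbor slate plough] is a constituent.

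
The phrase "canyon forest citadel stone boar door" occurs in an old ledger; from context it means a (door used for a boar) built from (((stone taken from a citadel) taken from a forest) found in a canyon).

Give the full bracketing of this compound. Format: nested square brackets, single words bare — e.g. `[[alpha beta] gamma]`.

[[canyon [forest [citadel stone]]] [boar door]]

Overall it is a kind of door (specifically "boar door"); the modifier is "canyon forest citadel stone".
"canyon forest citadel stone" → head "stone" (specifically "forest citadel stone"), modifier "canyon".
"forest citadel stone" → head "stone" (specifically "citadel stone"), modifier "forest".
"citadel stone" → head "stone", modifier "citadel".
"boar door" → head "door", modifier "boar".
So the structure is [[canyon [forest [citadel stone]]] [boar door]].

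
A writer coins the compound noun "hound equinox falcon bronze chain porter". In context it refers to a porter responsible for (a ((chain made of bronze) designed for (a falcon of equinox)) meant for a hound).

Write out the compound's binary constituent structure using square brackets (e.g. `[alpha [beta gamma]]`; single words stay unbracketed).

The outermost head in the paraphrase is "porter", modified by "hound equinox falcon bronze chain".
Within "hound equinox falcon bronze chain", the head is "chain" (specifically "equinox falcon bronze chain") and the modifier is "hound".
Within "equinox falcon bronze chain", the head is "chain" (specifically "bronze chain") and the modifier is "equinox falcon".
Within "equinox falcon", the head is "falcon" and the modifier is "equinox".
Within "bronze chain", the head is "chain" and the modifier is "bronze".
Putting it together: [[hound [[equinox falcon] [bronze chain]]] porter].

[[hound [[equinox falcon] [bronze chain]]] porter]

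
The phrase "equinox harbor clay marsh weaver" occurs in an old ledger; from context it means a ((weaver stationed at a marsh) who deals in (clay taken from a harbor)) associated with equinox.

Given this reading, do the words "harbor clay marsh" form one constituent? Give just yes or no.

The top-level split is [equinox] [harbor clay marsh weaver]; the full structure is [equinox [[harbor clay] [marsh weaver]]].
"harbor clay marsh" straddles a constituent boundary, so it is not a single unit.

no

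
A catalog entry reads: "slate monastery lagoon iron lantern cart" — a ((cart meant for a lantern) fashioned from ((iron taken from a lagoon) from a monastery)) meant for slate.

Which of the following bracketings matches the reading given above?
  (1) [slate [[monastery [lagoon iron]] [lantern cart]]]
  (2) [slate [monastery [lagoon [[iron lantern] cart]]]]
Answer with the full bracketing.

The paraphrase's head is the "cart" part ("monastery lagoon iron lantern cart"); its modifier is "slate".
That top-level split, carried through the inner groups, gives [slate [[monastery [lagoon iron]] [lantern cart]]].

[slate [[monastery [lagoon iron]] [lantern cart]]]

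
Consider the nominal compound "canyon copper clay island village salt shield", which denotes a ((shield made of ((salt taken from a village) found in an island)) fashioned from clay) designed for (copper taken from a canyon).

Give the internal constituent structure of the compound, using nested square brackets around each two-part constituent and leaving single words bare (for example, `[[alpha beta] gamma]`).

[[canyon copper] [clay [[island [village salt]] shield]]]

The outermost head in the paraphrase is "shield" (specifically "clay island village salt shield"), modified by "canyon copper".
Inside "canyon copper": head "copper", modifier "canyon".
Inside "clay island village salt shield": head "shield" (specifically "island village salt shield"), modifier "clay".
Inside "island village salt shield": head "shield", modifier "island village salt".
Inside "island village salt": head "salt" (specifically "village salt"), modifier "island".
Inside "village salt": head "salt", modifier "village".
Assembled: [[canyon copper] [clay [[island [village salt]] shield]]].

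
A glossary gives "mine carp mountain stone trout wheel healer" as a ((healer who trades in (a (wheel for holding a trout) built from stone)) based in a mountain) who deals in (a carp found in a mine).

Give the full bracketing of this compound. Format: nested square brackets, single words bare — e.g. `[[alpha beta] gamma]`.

[[mine carp] [mountain [[stone [trout wheel]] healer]]]

Whole compound: head "healer" (specifically "mountain stone trout wheel healer"), modifier "mine carp".
Inside "mine carp": head "carp", modifier "mine".
Inside "mountain stone trout wheel healer": head "healer" (specifically "stone trout wheel healer"), modifier "mountain".
Inside "stone trout wheel healer": head "healer", modifier "stone trout wheel".
Inside "stone trout wheel": head "wheel" (specifically "trout wheel"), modifier "stone".
Inside "trout wheel": head "wheel", modifier "trout".
Assembled: [[mine carp] [mountain [[stone [trout wheel]] healer]]].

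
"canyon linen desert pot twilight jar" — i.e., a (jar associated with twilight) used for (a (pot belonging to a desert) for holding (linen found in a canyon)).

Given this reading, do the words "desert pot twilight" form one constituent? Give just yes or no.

The top-level split is [canyon linen desert pot] [twilight jar]; the full structure is [[[canyon linen] [desert pot]] [twilight jar]].
"desert pot twilight" straddles a constituent boundary, so it is not a single unit.

no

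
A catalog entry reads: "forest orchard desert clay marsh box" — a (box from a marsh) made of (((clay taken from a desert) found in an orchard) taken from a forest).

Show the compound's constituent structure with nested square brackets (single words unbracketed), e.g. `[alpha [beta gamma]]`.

At the top level: head "box" (specifically "marsh box"); modifier "forest orchard desert clay".
Inside "forest orchard desert clay": head "clay" (specifically "orchard desert clay"), modifier "forest".
Inside "orchard desert clay": head "clay" (specifically "desert clay"), modifier "orchard".
Inside "desert clay": head "clay", modifier "desert".
Inside "marsh box": head "box", modifier "marsh".
Putting it together: [[forest [orchard [desert clay]]] [marsh box]].

[[forest [orchard [desert clay]]] [marsh box]]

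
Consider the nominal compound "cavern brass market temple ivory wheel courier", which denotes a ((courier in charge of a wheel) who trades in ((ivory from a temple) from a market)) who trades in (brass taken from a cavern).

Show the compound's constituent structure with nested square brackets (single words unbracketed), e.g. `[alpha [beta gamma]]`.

[[cavern brass] [[market [temple ivory]] [wheel courier]]]

Whole compound: head "courier" (specifically "market temple ivory wheel courier"), modifier "cavern brass".
"cavern brass" → head "brass", modifier "cavern".
"market temple ivory wheel courier" → head "courier" (specifically "wheel courier"), modifier "market temple ivory".
"market temple ivory" → head "ivory" (specifically "temple ivory"), modifier "market".
"temple ivory" → head "ivory", modifier "temple".
"wheel courier" → head "courier", modifier "wheel".
Assembled: [[cavern brass] [[market [temple ivory]] [wheel courier]]].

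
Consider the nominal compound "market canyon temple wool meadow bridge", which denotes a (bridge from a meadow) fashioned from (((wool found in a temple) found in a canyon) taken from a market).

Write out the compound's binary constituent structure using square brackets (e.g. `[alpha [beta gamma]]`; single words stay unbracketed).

[[market [canyon [temple wool]]] [meadow bridge]]

The outermost head in the paraphrase is "bridge" (specifically "meadow bridge"), modified by "market canyon temple wool".
"market canyon temple wool" → head "wool" (specifically "canyon temple wool"), modifier "market".
"canyon temple wool" → head "wool" (specifically "temple wool"), modifier "canyon".
"temple wool" → head "wool", modifier "temple".
"meadow bridge" → head "bridge", modifier "meadow".
Assembled: [[market [canyon [temple wool]]] [meadow bridge]].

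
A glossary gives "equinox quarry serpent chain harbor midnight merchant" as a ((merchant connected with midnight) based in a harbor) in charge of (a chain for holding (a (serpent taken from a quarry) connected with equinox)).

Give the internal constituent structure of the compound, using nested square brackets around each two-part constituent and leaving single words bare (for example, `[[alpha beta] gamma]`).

The outermost head in the paraphrase is "merchant" (specifically "harbor midnight merchant"), modified by "equinox quarry serpent chain".
Within "equinox quarry serpent chain", the head is "chain" and the modifier is "equinox quarry serpent".
Within "equinox quarry serpent", the head is "serpent" (specifically "quarry serpent") and the modifier is "equinox".
Within "quarry serpent", the head is "serpent" and the modifier is "quarry".
Within "harbor midnight merchant", the head is "merchant" (specifically "midnight merchant") and the modifier is "harbor".
Within "midnight merchant", the head is "merchant" and the modifier is "midnight".
Putting it together: [[[equinox [quarry serpent]] chain] [harbor [midnight merchant]]].

[[[equinox [quarry serpent]] chain] [harbor [midnight merchant]]]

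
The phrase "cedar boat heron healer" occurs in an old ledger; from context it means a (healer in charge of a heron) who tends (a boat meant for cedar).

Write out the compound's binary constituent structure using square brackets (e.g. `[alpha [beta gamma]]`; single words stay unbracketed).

At the top level: head "healer" (specifically "heron healer"); modifier "cedar boat".
"cedar boat" → head "boat", modifier "cedar".
"heron healer" → head "healer", modifier "heron".
Putting it together: [[cedar boat] [heron healer]].

[[cedar boat] [heron healer]]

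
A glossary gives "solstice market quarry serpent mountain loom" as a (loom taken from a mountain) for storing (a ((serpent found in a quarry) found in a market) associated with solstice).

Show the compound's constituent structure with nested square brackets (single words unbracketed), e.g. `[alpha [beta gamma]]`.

[[solstice [market [quarry serpent]]] [mountain loom]]

Whole compound: head "loom" (specifically "mountain loom"), modifier "solstice market quarry serpent".
Within "solstice market quarry serpent", the head is "serpent" (specifically "market quarry serpent") and the modifier is "solstice".
Within "market quarry serpent", the head is "serpent" (specifically "quarry serpent") and the modifier is "market".
Within "quarry serpent", the head is "serpent" and the modifier is "quarry".
Within "mountain loom", the head is "loom" and the modifier is "mountain".
Putting it together: [[solstice [market [quarry serpent]]] [mountain loom]].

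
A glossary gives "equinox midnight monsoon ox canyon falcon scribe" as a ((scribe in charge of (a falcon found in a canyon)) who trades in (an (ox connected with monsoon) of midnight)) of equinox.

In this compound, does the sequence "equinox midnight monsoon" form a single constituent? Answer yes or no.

The top-level split is [equinox] [midnight monsoon ox canyon falcon scribe]; the full structure is [equinox [[midnight [monsoon ox]] [[canyon falcon] scribe]]].
"equinox midnight monsoon" straddles a constituent boundary, so it is not a single unit.

no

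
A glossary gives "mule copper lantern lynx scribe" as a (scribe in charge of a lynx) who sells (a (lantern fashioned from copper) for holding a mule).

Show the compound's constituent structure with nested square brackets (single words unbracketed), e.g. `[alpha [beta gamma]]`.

Whole compound: head "scribe" (specifically "lynx scribe"), modifier "mule copper lantern".
"mule copper lantern" → head "lantern" (specifically "copper lantern"), modifier "mule".
"copper lantern" → head "lantern", modifier "copper".
"lynx scribe" → head "scribe", modifier "lynx".
Assembled: [[mule [copper lantern]] [lynx scribe]].

[[mule [copper lantern]] [lynx scribe]]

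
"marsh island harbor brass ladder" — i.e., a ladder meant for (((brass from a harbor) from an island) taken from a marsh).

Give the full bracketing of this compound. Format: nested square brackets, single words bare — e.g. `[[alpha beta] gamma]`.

[[marsh [island [harbor brass]]] ladder]

The outermost head in the paraphrase is "ladder", modified by "marsh island harbor brass".
Within "marsh island harbor brass", the head is "brass" (specifically "island harbor brass") and the modifier is "marsh".
Within "island harbor brass", the head is "brass" (specifically "harbor brass") and the modifier is "island".
Within "harbor brass", the head is "brass" and the modifier is "harbor".
Putting it together: [[marsh [island [harbor brass]]] ladder].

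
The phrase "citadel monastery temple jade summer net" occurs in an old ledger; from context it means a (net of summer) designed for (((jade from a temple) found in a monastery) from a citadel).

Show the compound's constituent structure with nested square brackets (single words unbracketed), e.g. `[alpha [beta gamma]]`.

[[citadel [monastery [temple jade]]] [summer net]]

The outermost head in the paraphrase is "net" (specifically "summer net"), modified by "citadel monastery temple jade".
Within "citadel monastery temple jade", the head is "jade" (specifically "monastery temple jade") and the modifier is "citadel".
Within "monastery temple jade", the head is "jade" (specifically "temple jade") and the modifier is "monastery".
Within "temple jade", the head is "jade" and the modifier is "temple".
Within "summer net", the head is "net" and the modifier is "summer".
Assembled: [[citadel [monastery [temple jade]]] [summer net]].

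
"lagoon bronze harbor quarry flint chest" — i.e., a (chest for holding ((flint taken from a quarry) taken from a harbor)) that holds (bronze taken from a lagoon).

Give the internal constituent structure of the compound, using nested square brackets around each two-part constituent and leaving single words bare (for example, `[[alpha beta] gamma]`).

Overall it is a kind of chest (specifically "harbor quarry flint chest"); the modifier is "lagoon bronze".
Inside "lagoon bronze": head "bronze", modifier "lagoon".
Inside "harbor quarry flint chest": head "chest", modifier "harbor quarry flint".
Inside "harbor quarry flint": head "flint" (specifically "quarry flint"), modifier "harbor".
Inside "quarry flint": head "flint", modifier "quarry".
Putting it together: [[lagoon bronze] [[harbor [quarry flint]] chest]].

[[lagoon bronze] [[harbor [quarry flint]] chest]]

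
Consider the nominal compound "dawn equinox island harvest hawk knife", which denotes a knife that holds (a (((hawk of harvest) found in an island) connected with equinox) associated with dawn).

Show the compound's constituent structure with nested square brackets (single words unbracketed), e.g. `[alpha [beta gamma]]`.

The outermost head in the paraphrase is "knife", modified by "dawn equinox island harvest hawk".
Within "dawn equinox island harvest hawk", the head is "hawk" (specifically "equinox island harvest hawk") and the modifier is "dawn".
Within "equinox island harvest hawk", the head is "hawk" (specifically "island harvest hawk") and the modifier is "equinox".
Within "island harvest hawk", the head is "hawk" (specifically "harvest hawk") and the modifier is "island".
Within "harvest hawk", the head is "hawk" and the modifier is "harvest".
Putting it together: [[dawn [equinox [island [harvest hawk]]]] knife].

[[dawn [equinox [island [harvest hawk]]]] knife]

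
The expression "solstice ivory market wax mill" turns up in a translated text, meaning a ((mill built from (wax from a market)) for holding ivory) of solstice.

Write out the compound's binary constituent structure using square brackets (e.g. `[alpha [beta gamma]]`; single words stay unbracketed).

Overall it is a kind of mill (specifically "ivory market wax mill"); the modifier is "solstice".
"ivory market wax mill" → head "mill" (specifically "market wax mill"), modifier "ivory".
"market wax mill" → head "mill", modifier "market wax".
"market wax" → head "wax", modifier "market".
Assembled: [solstice [ivory [[market wax] mill]]].

[solstice [ivory [[market wax] mill]]]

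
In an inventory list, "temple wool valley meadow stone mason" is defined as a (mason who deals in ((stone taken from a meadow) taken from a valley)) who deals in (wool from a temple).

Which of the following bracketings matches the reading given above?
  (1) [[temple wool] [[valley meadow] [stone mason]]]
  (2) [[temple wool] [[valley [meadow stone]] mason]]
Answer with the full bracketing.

[[temple wool] [[valley [meadow stone]] mason]]

The paraphrase's head is the "mason" part ("valley meadow stone mason"); its modifier is "temple wool".
That top-level split, carried through the inner groups, gives [[temple wool] [[valley [meadow stone]] mason]].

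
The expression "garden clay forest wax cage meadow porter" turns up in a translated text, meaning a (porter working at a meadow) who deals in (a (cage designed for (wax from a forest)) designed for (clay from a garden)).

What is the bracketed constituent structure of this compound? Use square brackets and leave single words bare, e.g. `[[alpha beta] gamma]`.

[[[garden clay] [[forest wax] cage]] [meadow porter]]

Whole compound: head "porter" (specifically "meadow porter"), modifier "garden clay forest wax cage".
Inside "garden clay forest wax cage": head "cage" (specifically "forest wax cage"), modifier "garden clay".
Inside "garden clay": head "clay", modifier "garden".
Inside "forest wax cage": head "cage", modifier "forest wax".
Inside "forest wax": head "wax", modifier "forest".
Inside "meadow porter": head "porter", modifier "meadow".
Assembled: [[[garden clay] [[forest wax] cage]] [meadow porter]].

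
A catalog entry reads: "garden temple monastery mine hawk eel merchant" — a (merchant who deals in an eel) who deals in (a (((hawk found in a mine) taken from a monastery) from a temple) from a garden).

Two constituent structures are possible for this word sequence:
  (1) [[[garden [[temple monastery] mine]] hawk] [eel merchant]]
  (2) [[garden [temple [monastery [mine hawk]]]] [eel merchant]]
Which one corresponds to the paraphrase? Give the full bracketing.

[[garden [temple [monastery [mine hawk]]]] [eel merchant]]

The paraphrase's head is the "merchant" part ("eel merchant"); its modifier is "garden temple monastery mine hawk".
That top-level split, carried through the inner groups, gives [[garden [temple [monastery [mine hawk]]]] [eel merchant]].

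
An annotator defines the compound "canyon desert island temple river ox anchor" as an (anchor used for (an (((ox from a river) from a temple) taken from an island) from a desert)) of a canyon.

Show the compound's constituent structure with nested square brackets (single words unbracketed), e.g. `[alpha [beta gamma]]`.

[canyon [[desert [island [temple [river ox]]]] anchor]]

Overall it is a kind of anchor (specifically "desert island temple river ox anchor"); the modifier is "canyon".
Within "desert island temple river ox anchor", the head is "anchor" and the modifier is "desert island temple river ox".
Within "desert island temple river ox", the head is "ox" (specifically "island temple river ox") and the modifier is "desert".
Within "island temple river ox", the head is "ox" (specifically "temple river ox") and the modifier is "island".
Within "temple river ox", the head is "ox" (specifically "river ox") and the modifier is "temple".
Within "river ox", the head is "ox" and the modifier is "river".
Putting it together: [canyon [[desert [island [temple [river ox]]]] anchor]].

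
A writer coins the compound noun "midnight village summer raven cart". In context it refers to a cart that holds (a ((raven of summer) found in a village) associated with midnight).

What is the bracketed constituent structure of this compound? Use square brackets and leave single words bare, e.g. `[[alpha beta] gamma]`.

[[midnight [village [summer raven]]] cart]

Overall it is a kind of cart; the modifier is "midnight village summer raven".
Inside "midnight village summer raven": head "raven" (specifically "village summer raven"), modifier "midnight".
Inside "village summer raven": head "raven" (specifically "summer raven"), modifier "village".
Inside "summer raven": head "raven", modifier "summer".
Putting it together: [[midnight [village [summer raven]]] cart].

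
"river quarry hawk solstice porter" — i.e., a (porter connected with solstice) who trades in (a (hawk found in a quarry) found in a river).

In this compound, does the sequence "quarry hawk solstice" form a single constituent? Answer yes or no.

no

The top-level split is [river quarry hawk] [solstice porter]; the full structure is [[river [quarry hawk]] [solstice porter]].
"quarry hawk solstice" straddles a constituent boundary, so it is not a single unit.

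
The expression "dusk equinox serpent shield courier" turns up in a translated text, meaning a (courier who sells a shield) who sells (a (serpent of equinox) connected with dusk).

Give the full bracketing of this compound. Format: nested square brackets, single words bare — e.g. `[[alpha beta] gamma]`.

Whole compound: head "courier" (specifically "shield courier"), modifier "dusk equinox serpent".
Within "dusk equinox serpent", the head is "serpent" (specifically "equinox serpent") and the modifier is "dusk".
Within "equinox serpent", the head is "serpent" and the modifier is "equinox".
Within "shield courier", the head is "courier" and the modifier is "shield".
Putting it together: [[dusk [equinox serpent]] [shield courier]].

[[dusk [equinox serpent]] [shield courier]]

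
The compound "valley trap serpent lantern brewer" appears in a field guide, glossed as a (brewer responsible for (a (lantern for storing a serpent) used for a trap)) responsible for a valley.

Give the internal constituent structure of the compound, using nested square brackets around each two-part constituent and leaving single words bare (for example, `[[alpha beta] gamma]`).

[valley [[trap [serpent lantern]] brewer]]

The outermost head in the paraphrase is "brewer" (specifically "trap serpent lantern brewer"), modified by "valley".
Within "trap serpent lantern brewer", the head is "brewer" and the modifier is "trap serpent lantern".
Within "trap serpent lantern", the head is "lantern" (specifically "serpent lantern") and the modifier is "trap".
Within "serpent lantern", the head is "lantern" and the modifier is "serpent".
Putting it together: [valley [[trap [serpent lantern]] brewer]].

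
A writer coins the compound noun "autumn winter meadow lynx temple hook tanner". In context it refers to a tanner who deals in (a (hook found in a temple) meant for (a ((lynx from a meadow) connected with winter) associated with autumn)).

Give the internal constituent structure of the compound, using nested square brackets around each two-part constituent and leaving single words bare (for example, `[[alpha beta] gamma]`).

The outermost head in the paraphrase is "tanner", modified by "autumn winter meadow lynx temple hook".
Inside "autumn winter meadow lynx temple hook": head "hook" (specifically "temple hook"), modifier "autumn winter meadow lynx".
Inside "autumn winter meadow lynx": head "lynx" (specifically "winter meadow lynx"), modifier "autumn".
Inside "winter meadow lynx": head "lynx" (specifically "meadow lynx"), modifier "winter".
Inside "meadow lynx": head "lynx", modifier "meadow".
Inside "temple hook": head "hook", modifier "temple".
Assembled: [[[autumn [winter [meadow lynx]]] [temple hook]] tanner].

[[[autumn [winter [meadow lynx]]] [temple hook]] tanner]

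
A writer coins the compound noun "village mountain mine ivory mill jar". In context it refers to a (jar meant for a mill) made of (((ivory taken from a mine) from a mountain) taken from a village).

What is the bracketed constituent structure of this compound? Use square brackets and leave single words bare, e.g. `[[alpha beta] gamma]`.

[[village [mountain [mine ivory]]] [mill jar]]

The outermost head in the paraphrase is "jar" (specifically "mill jar"), modified by "village mountain mine ivory".
"village mountain mine ivory" → head "ivory" (specifically "mountain mine ivory"), modifier "village".
"mountain mine ivory" → head "ivory" (specifically "mine ivory"), modifier "mountain".
"mine ivory" → head "ivory", modifier "mine".
"mill jar" → head "jar", modifier "mill".
Assembled: [[village [mountain [mine ivory]]] [mill jar]].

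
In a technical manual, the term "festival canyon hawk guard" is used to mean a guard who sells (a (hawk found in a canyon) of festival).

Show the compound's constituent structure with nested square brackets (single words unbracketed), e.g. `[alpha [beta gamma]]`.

Whole compound: head "guard", modifier "festival canyon hawk".
Within "festival canyon hawk", the head is "hawk" (specifically "canyon hawk") and the modifier is "festival".
Within "canyon hawk", the head is "hawk" and the modifier is "canyon".
So the structure is [[festival [canyon hawk]] guard].

[[festival [canyon hawk]] guard]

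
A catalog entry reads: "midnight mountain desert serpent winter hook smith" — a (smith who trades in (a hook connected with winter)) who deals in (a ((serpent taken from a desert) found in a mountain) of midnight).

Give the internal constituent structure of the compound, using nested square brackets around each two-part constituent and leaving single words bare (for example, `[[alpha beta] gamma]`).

[[midnight [mountain [desert serpent]]] [[winter hook] smith]]

At the top level: head "smith" (specifically "winter hook smith"); modifier "midnight mountain desert serpent".
Within "midnight mountain desert serpent", the head is "serpent" (specifically "mountain desert serpent") and the modifier is "midnight".
Within "mountain desert serpent", the head is "serpent" (specifically "desert serpent") and the modifier is "mountain".
Within "desert serpent", the head is "serpent" and the modifier is "desert".
Within "winter hook smith", the head is "smith" and the modifier is "winter hook".
Within "winter hook", the head is "hook" and the modifier is "winter".
Putting it together: [[midnight [mountain [desert serpent]]] [[winter hook] smith]].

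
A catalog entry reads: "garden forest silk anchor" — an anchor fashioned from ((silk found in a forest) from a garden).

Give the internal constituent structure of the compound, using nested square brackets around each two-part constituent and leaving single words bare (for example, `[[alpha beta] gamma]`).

[[garden [forest silk]] anchor]

Whole compound: head "anchor", modifier "garden forest silk".
Within "garden forest silk", the head is "silk" (specifically "forest silk") and the modifier is "garden".
Within "forest silk", the head is "silk" and the modifier is "forest".
Assembled: [[garden [forest silk]] anchor].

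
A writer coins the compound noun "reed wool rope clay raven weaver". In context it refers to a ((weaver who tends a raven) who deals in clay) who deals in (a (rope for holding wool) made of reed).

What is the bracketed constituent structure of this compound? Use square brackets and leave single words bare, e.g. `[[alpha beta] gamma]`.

Overall it is a kind of weaver (specifically "clay raven weaver"); the modifier is "reed wool rope".
Within "reed wool rope", the head is "rope" (specifically "wool rope") and the modifier is "reed".
Within "wool rope", the head is "rope" and the modifier is "wool".
Within "clay raven weaver", the head is "weaver" (specifically "raven weaver") and the modifier is "clay".
Within "raven weaver", the head is "weaver" and the modifier is "raven".
Putting it together: [[reed [wool rope]] [clay [raven weaver]]].

[[reed [wool rope]] [clay [raven weaver]]]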